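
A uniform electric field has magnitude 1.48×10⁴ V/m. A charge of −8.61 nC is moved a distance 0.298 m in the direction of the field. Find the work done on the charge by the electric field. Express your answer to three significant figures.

The potential change for a displacement 0.298 m in the direction of the field is ΔV = −Ed = -4410 V.
W_field = −qΔV = -3.80×10⁻⁵ J.

-3.80×10⁻⁵ J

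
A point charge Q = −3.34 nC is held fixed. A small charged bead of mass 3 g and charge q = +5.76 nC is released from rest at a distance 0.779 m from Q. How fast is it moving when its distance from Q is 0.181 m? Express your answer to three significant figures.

0.0221 m/s

Only the electrostatic force acts, so mechanical energy is conserved: ½mv² = U₁ − U₂ = kQq(1/r₁ − 1/r₂).
U₁ − U₂ = (8.99×10⁹ N·m²/C²)(-3.34×10⁻⁹ C)(5.76×10⁻⁹ C)(1/0.779 − 1/0.181) = 7.34×10⁻⁷ J.
v = √(2·7.34×10⁻⁷/3.00×10⁻³) = 0.0221 m/s.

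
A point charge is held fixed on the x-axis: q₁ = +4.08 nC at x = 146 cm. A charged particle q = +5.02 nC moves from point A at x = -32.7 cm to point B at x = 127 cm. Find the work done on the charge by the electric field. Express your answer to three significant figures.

-8.66×10⁻⁷ J

The work done by the electric force is W_field = −ΔU = −q(V_B − V_A) = q(V_A − V_B).
At A: distance to the source charge is 1.79 m; V_A = kq₁/r = 20.5 V.
At B: distance to the source charge is 0.190 m; V_B = kq₁/r = 193 V.
ΔV = V_B − V_A = 173 V.
W_field = −qΔV = −(5.02×10⁻⁹ C)(173 V) = -8.66×10⁻⁷ J.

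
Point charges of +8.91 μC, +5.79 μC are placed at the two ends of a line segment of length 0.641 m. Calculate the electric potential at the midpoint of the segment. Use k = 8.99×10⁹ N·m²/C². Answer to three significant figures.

Electric potential is a scalar, so the contributions from each charge add algebraically: V = Σ kqᵢ/rᵢ.
Each charge is 0.321 m from the midpoint.
V = k[(8.91×10⁻⁶)/(0.321) + (5.79×10⁻⁶)/(0.321)] = 4.12×10⁵ V.

4.12×10⁵ V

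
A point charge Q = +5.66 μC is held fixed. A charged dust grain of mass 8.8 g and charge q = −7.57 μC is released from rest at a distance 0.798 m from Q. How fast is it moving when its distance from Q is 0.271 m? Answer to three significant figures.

14.6 m/s

Only the electrostatic force acts, so mechanical energy is conserved: ½mv² = U₁ − U₂ = kQq(1/r₁ − 1/r₂).
U₁ − U₂ = (8.99×10⁹ N·m²/C²)(5.66×10⁻⁶ C)(-7.57×10⁻⁶ C)(1/0.798 − 1/0.271) = 0.939 J.
v = √(2·0.939/8.80×10⁻³) = 14.6 m/s.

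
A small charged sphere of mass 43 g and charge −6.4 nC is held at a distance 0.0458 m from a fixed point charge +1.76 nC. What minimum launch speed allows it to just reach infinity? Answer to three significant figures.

To just escape, total mechanical energy must reach zero at infinity: ½mv²_min + U = 0, so ½mv²_min = −U = |kQq|/r.
|U| = |kQq|/r = (8.99×10⁹ N·m²/C²)(1.76×10⁻⁹)(6.40×10⁻⁹)/(0.0458) = 2.21×10⁻⁶ J.
v_min = √(2|U|/m) = √(2·2.21×10⁻⁶/0.0430) = 0.0101 m/s.

0.0101 m/s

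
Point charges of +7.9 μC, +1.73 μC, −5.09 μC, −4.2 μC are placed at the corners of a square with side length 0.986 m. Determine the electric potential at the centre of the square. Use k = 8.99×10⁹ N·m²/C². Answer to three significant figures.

Electric potential is a scalar, so the contributions from each charge add algebraically: V = Σ kqᵢ/rᵢ.
The distance from each corner to the centre is a√2/2 = 0.697 m.
V = k[(7.90×10⁻⁶)/(0.697) + (1.73×10⁻⁶)/(0.697) + (-5.09×10⁻⁶)/(0.697) + (-4.20×10⁻⁶)/(0.697)] = 4380 V.

4380 V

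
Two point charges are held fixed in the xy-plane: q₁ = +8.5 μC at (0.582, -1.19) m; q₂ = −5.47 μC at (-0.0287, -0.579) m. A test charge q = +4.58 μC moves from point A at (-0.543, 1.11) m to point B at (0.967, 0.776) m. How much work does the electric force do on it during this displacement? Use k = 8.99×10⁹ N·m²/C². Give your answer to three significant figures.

The work done by the electric force is W_field = −ΔU = −q(V_B − V_A) = q(V_A − V_B).
At A: distances to the source charges are 2.56 m, 1.77 m; V_A = Σ kqᵢ/rᵢ = 1990 V.
At B: distances to the source charges are 2.00 m, 1.68 m; V_B = Σ kqᵢ/rᵢ = 8900 V.
ΔV = V_B − V_A = 6910 V.
W_field = −qΔV = −(4.58×10⁻⁶ C)(6910 V) = -0.0316 J.

-0.0316 J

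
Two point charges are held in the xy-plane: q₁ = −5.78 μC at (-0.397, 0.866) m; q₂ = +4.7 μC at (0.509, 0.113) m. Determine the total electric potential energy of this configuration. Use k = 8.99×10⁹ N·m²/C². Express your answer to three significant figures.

The assembly work is the sum of pairwise potential energies, U = Σ_{i<j} kqᵢqⱼ/rᵢⱼ.
Pair separations: r₁₂ = 1.18 m.
U = (-0.207) = -0.207 J.

-0.207 J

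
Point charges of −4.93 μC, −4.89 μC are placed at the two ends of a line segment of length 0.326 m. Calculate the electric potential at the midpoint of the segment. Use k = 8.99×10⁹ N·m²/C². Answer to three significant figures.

-5.42×10⁵ V

The total potential is the scalar sum of each charge's contribution, V = Σ kqᵢ/rᵢ.
Each charge is 0.163 m from the midpoint.
V = k[(-4.93×10⁻⁶)/(0.163) + (-4.89×10⁻⁶)/(0.163)] = -5.42×10⁵ V.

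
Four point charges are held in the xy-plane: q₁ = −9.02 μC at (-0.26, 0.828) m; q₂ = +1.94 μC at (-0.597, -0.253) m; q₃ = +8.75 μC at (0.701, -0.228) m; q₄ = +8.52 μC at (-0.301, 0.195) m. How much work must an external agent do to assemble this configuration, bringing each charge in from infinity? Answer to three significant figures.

The work to assemble the configuration equals its total potential energy, U = Σ kqᵢqⱼ/rᵢⱼ over all pairs.
Pair separations: r₁₂ = 1.13 m, r₁₃ = 1.43 m, r₁₄ = 0.634 m, r₂₃ = 1.30 m, r₂₄ = 0.537 m, r₃₄ = 1.09 m.
Summing all 6 pair terms gives U = -0.715 J.

-0.715 J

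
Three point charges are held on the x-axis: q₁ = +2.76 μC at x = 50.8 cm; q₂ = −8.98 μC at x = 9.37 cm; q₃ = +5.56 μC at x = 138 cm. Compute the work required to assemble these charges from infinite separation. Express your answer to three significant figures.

-0.729 J

The assembly work is the sum of pairwise potential energies, U = Σ_{i<j} kqᵢqⱼ/rᵢⱼ.
Pair separations: r₁₂ = 0.414 m, r₁₃ = 0.872 m, r₂₃ = 1.29 m.
U = (-0.538) + (0.158) + (-0.349) = -0.729 J.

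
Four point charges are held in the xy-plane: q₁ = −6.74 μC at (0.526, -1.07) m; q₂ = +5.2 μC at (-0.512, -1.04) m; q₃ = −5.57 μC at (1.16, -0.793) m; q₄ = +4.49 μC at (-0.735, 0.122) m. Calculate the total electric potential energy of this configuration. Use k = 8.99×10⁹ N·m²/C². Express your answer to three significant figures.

The work to assemble the configuration equals its total potential energy, U = Σ kqᵢqⱼ/rᵢⱼ over all pairs.
Pair separations: r₁₂ = 1.04 m, r₁₃ = 0.692 m, r₁₄ = 1.74 m, r₂₃ = 1.69 m, r₂₄ = 1.18 m, r₃₄ = 2.10 m.
Summing all 6 pair terms gives U = -0.0559 J.

-0.0559 J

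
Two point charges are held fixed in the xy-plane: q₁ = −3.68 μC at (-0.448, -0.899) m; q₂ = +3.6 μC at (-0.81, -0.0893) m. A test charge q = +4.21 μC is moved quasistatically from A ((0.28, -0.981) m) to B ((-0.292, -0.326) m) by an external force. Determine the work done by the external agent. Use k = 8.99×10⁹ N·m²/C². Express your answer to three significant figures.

For quasistatic motion the external work equals the change in potential energy: W_ext = qΔV = q(V_B − V_A).
At A: distances to the source charges are 0.733 m, 1.41 m; V_A = Σ kqᵢ/rᵢ = -2.22×10⁴ V.
At B: distances to the source charges are 0.594 m, 0.570 m; V_B = Σ kqᵢ/rᵢ = 1120 V.
ΔV = V_B − V_A = 2.33×10⁴ V.
W_ext = qΔV = (4.21×10⁻⁶ C)(2.33×10⁴ V) = 0.0981 J.

0.0981 J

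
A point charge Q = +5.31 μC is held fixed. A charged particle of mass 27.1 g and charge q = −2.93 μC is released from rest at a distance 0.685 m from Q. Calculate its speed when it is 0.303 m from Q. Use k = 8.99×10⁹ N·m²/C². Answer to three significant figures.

Only the electrostatic force acts, so mechanical energy is conserved: ½mv² = U₁ − U₂ = kQq(1/r₁ − 1/r₂).
U₁ − U₂ = (8.99×10⁹ N·m²/C²)(5.31×10⁻⁶ C)(-2.93×10⁻⁶ C)(1/0.685 − 1/0.303) = 0.257 J.
v = √(2·0.257/0.0271) = 4.36 m/s.

4.36 m/s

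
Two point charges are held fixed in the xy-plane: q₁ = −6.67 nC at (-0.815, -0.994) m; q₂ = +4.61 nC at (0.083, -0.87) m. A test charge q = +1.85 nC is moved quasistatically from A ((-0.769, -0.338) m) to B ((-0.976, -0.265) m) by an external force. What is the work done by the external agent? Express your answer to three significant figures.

6.63×10⁻⁹ J

For quasistatic motion the external work equals the change in potential energy: W_ext = qΔV = q(V_B − V_A).
At A: distances to the source charges are 0.658 m, 1.00 m; V_A = Σ kqᵢ/rᵢ = -49.9 V.
At B: distances to the source charges are 0.747 m, 1.22 m; V_B = Σ kqᵢ/rᵢ = -46.3 V.
ΔV = V_B − V_A = 3.59 V.
W_ext = qΔV = (1.85×10⁻⁹ C)(3.59 V) = 6.63×10⁻⁹ J.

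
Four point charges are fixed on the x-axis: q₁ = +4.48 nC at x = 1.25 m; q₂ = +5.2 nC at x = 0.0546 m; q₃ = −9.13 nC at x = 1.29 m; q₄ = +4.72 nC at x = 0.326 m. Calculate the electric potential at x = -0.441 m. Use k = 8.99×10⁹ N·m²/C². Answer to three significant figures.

126 V

Electric potential is a scalar, so the contributions from each charge add algebraically: V = Σ kqᵢ/rᵢ.
Distances from the field point to each charge: r₁ = 1.69 m, r₂ = 0.496 m, r₃ = 1.73 m, r₄ = 0.767 m.
V = k[(4.48×10⁻⁹)/(1.69) + (5.20×10⁻⁹)/(0.496) + (-9.13×10⁻⁹)/(1.73) + (4.72×10⁻⁹)/(0.767)] = 126 V.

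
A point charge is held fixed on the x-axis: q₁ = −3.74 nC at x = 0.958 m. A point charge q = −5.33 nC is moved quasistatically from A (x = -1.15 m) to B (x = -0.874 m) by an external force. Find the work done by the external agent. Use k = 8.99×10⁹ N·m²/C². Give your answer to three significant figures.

For quasistatic motion the external work equals the change in potential energy: W_ext = qΔV = q(V_B − V_A).
At A: distance to the source charge is 2.11 m; V_A = kq₁/r = -16.0 V.
At B: distance to the source charge is 1.83 m; V_B = kq₁/r = -18.4 V.
ΔV = V_B − V_A = -2.40 V.
W_ext = qΔV = (-5.33×10⁻⁹ C)(-2.40 V) = 1.28×10⁻⁸ J.

1.28×10⁻⁸ J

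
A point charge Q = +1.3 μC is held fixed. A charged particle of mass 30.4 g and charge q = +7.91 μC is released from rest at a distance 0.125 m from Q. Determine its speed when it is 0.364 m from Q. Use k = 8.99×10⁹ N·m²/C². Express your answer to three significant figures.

Only the electrostatic force acts, so mechanical energy is conserved: ½mv² = U₁ − U₂ = kQq(1/r₁ − 1/r₂).
U₁ − U₂ = (8.99×10⁹ N·m²/C²)(1.30×10⁻⁶ C)(7.91×10⁻⁶ C)(1/0.125 − 1/0.364) = 0.486 J.
v = √(2·0.486/0.0304) = 5.65 m/s.

5.65 m/s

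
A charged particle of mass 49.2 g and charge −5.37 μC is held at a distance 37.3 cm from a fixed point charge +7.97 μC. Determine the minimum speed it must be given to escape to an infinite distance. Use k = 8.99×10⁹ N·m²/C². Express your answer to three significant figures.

6.48 m/s

To just escape, total mechanical energy must reach zero at infinity: ½mv²_min + U = 0, so ½mv²_min = −U = |kQq|/r.
|U| = |kQq|/r = (8.99×10⁹ N·m²/C²)(7.97×10⁻⁶)(5.37×10⁻⁶)/(0.373) = 1.03 J.
v_min = √(2|U|/m) = √(2·1.03/0.0492) = 6.48 m/s.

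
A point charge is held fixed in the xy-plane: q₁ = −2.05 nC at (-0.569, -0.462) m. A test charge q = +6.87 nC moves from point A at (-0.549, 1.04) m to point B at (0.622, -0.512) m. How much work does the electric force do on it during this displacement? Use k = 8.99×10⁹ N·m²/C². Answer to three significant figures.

2.19×10⁻⁸ J

The work done by the electric force is W_field = −ΔU = −q(V_B − V_A) = q(V_A − V_B).
At A: distance to the source charge is 1.50 m; V_A = kq₁/r = -12.3 V.
At B: distance to the source charge is 1.19 m; V_B = kq₁/r = -15.5 V.
ΔV = V_B − V_A = -3.19 V.
W_field = −qΔV = −(6.87×10⁻⁹ C)(-3.19 V) = 2.19×10⁻⁸ J.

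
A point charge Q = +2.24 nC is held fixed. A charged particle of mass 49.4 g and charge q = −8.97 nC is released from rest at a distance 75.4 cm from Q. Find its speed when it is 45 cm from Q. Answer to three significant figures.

Only the electrostatic force acts, so mechanical energy is conserved: ½mv² = U₁ − U₂ = kQq(1/r₁ − 1/r₂).
U₁ − U₂ = (8.99×10⁹ N·m²/C²)(2.24×10⁻⁹ C)(-8.97×10⁻⁹ C)(1/0.754 − 1/0.450) = 1.62×10⁻⁷ J.
v = √(2·1.62×10⁻⁷/0.0494) = 2.56×10⁻³ m/s.

2.56×10⁻³ m/s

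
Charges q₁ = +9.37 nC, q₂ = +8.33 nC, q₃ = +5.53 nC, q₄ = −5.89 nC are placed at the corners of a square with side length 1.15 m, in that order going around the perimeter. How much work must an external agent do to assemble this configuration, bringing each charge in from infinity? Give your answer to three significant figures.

The work to assemble the configuration equals its total potential energy, U = Σ kqᵢqⱼ/rᵢⱼ over all pairs.
The four side pairs have separation 1.15 m and the two diagonal pairs 1.63 m.
Summing all 6 pair terms gives U = 2.99×10⁻⁷ J.

2.99×10⁻⁷ J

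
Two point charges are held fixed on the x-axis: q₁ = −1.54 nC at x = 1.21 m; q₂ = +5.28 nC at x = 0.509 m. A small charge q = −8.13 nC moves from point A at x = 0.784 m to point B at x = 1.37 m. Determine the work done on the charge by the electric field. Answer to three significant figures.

-1.39×10⁻⁶ J

The work done by the electric force is W_field = −ΔU = −q(V_B − V_A) = q(V_A − V_B).
At A: distances to the source charges are 0.426 m, 0.275 m; V_A = Σ kqᵢ/rᵢ = 140 V.
At B: distances to the source charges are 0.160 m, 0.861 m; V_B = Σ kqᵢ/rᵢ = -31.4 V.
ΔV = V_B − V_A = -172 V.
W_field = −qΔV = −(-8.13×10⁻⁹ C)(-172 V) = -1.39×10⁻⁶ J.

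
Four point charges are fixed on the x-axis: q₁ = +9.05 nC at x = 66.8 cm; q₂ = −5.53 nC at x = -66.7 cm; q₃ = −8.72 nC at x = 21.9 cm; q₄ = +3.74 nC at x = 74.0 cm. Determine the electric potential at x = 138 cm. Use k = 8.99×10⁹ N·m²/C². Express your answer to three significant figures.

Electric potential is a scalar, so the contributions from each charge add algebraically: V = Σ kqᵢ/rᵢ.
Distances from the field point to each charge: r₁ = 0.712 m, r₂ = 2.05 m, r₃ = 1.16 m, r₄ = 0.640 m.
V = k[(9.05×10⁻⁹)/(0.712) + (-5.53×10⁻⁹)/(2.05) + (-8.72×10⁻⁹)/(1.16) + (3.74×10⁻⁹)/(0.640)] = 75.0 V.

75.0 V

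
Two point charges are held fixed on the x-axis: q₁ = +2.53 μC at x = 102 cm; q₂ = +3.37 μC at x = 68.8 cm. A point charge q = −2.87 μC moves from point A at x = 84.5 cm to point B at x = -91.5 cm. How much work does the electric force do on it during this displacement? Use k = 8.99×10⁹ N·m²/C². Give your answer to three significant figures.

-0.839 J

The work done by the electric force is W_field = −ΔU = −q(V_B − V_A) = q(V_A − V_B).
At A: distances to the source charges are 0.175 m, 0.157 m; V_A = Σ kqᵢ/rᵢ = 3.23×10⁵ V.
At B: distances to the source charges are 1.94 m, 1.60 m; V_B = Σ kqᵢ/rᵢ = 3.07×10⁴ V.
ΔV = V_B − V_A = -2.92×10⁵ V.
W_field = −qΔV = −(-2.87×10⁻⁶ C)(-2.92×10⁵ V) = -0.839 J.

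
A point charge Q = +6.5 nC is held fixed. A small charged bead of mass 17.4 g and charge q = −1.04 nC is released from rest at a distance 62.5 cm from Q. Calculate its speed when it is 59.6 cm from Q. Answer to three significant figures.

Only the electrostatic force acts, so mechanical energy is conserved: ½mv² = U₁ − U₂ = kQq(1/r₁ − 1/r₂).
U₁ − U₂ = (8.99×10⁹ N·m²/C²)(6.50×10⁻⁹ C)(-1.04×10⁻⁹ C)(1/0.625 − 1/0.596) = 4.73×10⁻⁹ J.
v = √(2·4.73×10⁻⁹/0.0174) = 7.37×10⁻⁴ m/s.

7.37×10⁻⁴ m/s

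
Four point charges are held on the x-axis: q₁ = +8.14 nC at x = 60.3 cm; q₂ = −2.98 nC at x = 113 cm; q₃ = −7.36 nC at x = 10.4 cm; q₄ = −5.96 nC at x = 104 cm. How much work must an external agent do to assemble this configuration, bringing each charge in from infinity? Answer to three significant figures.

The assembly work is the sum of pairwise potential energies, U = Σ_{i<j} kqᵢqⱼ/rᵢⱼ.
Pair separations: r₁₂ = 0.527 m, r₁₃ = 0.499 m, r₁₄ = 0.437 m, r₂₃ = 1.03 m, r₂₄ = 0.0900 m, r₃₄ = 0.936 m.
Summing all 6 pair terms gives U = -1.04×10⁻⁷ J.

-1.04×10⁻⁷ J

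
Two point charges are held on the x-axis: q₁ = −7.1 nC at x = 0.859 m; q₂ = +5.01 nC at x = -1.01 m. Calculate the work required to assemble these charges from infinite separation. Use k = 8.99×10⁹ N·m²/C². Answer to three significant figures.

-1.71×10⁻⁷ J

The assembly work is the sum of pairwise potential energies, U = Σ_{i<j} kqᵢqⱼ/rᵢⱼ.
Pair separations: r₁₂ = 1.87 m.
U = (-1.71×10⁻⁷) = -1.71×10⁻⁷ J.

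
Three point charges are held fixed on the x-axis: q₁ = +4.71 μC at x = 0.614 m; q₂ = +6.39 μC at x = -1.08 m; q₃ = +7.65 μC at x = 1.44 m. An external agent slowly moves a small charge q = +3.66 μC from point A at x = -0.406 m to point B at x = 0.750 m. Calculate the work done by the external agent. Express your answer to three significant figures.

For quasistatic motion the external work equals the change in potential energy: W_ext = qΔV = q(V_B − V_A).
At A: distances to the source charges are 1.02 m, 0.674 m, 1.85 m; V_A = Σ kqᵢ/rᵢ = 1.64×10⁵ V.
At B: distances to the source charges are 0.136 m, 1.83 m, 0.690 m; V_B = Σ kqᵢ/rᵢ = 4.42×10⁵ V.
ΔV = V_B − V_A = 2.78×10⁵ V.
W_ext = qΔV = (3.66×10⁻⁶ C)(2.78×10⁵ V) = 1.02 J.

1.02 J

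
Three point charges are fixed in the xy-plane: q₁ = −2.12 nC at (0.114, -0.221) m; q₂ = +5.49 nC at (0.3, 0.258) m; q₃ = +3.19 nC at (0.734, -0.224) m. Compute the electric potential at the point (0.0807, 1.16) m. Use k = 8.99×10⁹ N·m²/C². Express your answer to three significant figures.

Electric potential is a scalar, so the contributions from each charge add algebraically: V = Σ kqᵢ/rᵢ.
Distances from the field point to each charge: r₁ = 1.38 m, r₂ = 0.928 m, r₃ = 1.53 m.
V = k[(-2.12×10⁻⁹)/(1.38) + (5.49×10⁻⁹)/(0.928) + (3.19×10⁻⁹)/(1.53)] = 58.1 V.

58.1 V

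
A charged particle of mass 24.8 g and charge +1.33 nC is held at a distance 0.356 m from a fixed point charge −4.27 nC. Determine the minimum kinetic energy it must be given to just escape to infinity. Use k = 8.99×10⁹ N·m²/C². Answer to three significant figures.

To just escape, total mechanical energy must reach zero at infinity: ½mv²_min + U = 0, so ½mv²_min = −U = |kQq|/r.
|U| = |kQq|/r = (8.99×10⁹ N·m²/C²)(4.27×10⁻⁹)(1.33×10⁻⁹)/(0.356) = 1.43×10⁻⁷ J.

1.43×10⁻⁷ J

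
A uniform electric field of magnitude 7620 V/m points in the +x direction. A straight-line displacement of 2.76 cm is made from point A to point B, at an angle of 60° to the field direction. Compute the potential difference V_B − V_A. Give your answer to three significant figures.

-105 V

Only the component of displacement along E changes the potential: ΔV = −E·d·cosθ.
ΔV = −(7620 V/m)(0.0276 m)cos60° = -105 V.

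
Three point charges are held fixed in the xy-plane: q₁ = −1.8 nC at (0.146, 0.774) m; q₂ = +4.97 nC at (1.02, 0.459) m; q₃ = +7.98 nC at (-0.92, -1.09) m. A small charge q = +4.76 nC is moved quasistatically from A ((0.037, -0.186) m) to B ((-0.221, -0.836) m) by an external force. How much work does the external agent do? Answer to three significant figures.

For quasistatic motion the external work equals the change in potential energy: W_ext = qΔV = q(V_B − V_A).
At A: distances to the source charges are 0.966 m, 1.18 m, 1.32 m; V_A = Σ kqᵢ/rᵢ = 75.7 V.
At B: distances to the source charges are 1.65 m, 1.79 m, 0.744 m; V_B = Σ kqᵢ/rᵢ = 112 V.
ΔV = V_B − V_A = 35.8 V.
W_ext = qΔV = (4.76×10⁻⁹ C)(35.8 V) = 1.71×10⁻⁷ J.

1.71×10⁻⁷ J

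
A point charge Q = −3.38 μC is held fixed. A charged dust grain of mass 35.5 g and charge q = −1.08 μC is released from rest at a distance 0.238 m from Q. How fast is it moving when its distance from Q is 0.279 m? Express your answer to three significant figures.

Only the electrostatic force acts, so mechanical energy is conserved: ½mv² = U₁ − U₂ = kQq(1/r₁ − 1/r₂).
U₁ − U₂ = (8.99×10⁹ N·m²/C²)(-3.38×10⁻⁶ C)(-1.08×10⁻⁶ C)(1/0.238 − 1/0.279) = 0.0203 J.
v = √(2·0.0203/0.0355) = 1.07 m/s.

1.07 m/s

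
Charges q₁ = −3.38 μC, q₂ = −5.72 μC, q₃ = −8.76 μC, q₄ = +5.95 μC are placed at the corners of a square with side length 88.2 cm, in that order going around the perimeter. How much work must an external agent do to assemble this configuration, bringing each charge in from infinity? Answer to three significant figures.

-0.0604 J

The work to assemble the configuration equals its total potential energy, U = Σ kqᵢqⱼ/rᵢⱼ over all pairs.
The four side pairs have separation 0.882 m and the two diagonal pairs 1.25 m.
Summing all 6 pair terms gives U = -0.0604 J.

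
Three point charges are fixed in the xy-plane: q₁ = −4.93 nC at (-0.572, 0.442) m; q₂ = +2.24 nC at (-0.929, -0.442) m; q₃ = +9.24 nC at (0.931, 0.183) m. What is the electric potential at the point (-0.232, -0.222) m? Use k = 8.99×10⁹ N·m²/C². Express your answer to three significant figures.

35.6 V

Electric potential is a scalar, so the contributions from each charge add algebraically: V = Σ kqᵢ/rᵢ.
Distances from the field point to each charge: r₁ = 0.746 m, r₂ = 0.731 m, r₃ = 1.23 m.
V = k[(-4.93×10⁻⁹)/(0.746) + (2.24×10⁻⁹)/(0.731) + (9.24×10⁻⁹)/(1.23)] = 35.6 V.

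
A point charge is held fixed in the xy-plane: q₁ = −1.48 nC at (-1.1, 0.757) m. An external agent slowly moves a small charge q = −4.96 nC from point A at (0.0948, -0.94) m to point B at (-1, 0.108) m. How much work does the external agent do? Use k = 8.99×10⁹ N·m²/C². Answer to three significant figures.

For quasistatic motion the external work equals the change in potential energy: W_ext = qΔV = q(V_B − V_A).
At A: distance to the source charge is 2.08 m; V_A = kq₁/r = -6.41 V.
At B: distance to the source charge is 0.657 m; V_B = kq₁/r = -20.3 V.
ΔV = V_B − V_A = -13.9 V.
W_ext = qΔV = (-4.96×10⁻⁹ C)(-13.9 V) = 6.87×10⁻⁸ J.

6.87×10⁻⁸ J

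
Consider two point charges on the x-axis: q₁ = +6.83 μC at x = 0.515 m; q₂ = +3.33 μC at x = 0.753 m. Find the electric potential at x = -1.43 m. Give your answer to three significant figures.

4.53×10⁴ V

Electric potential is a scalar, so the contributions from each charge add algebraically: V = Σ kqᵢ/rᵢ.
Distances from the field point to each charge: r₁ = 1.94 m, r₂ = 2.18 m.
V = k[(6.83×10⁻⁶)/(1.94) + (3.33×10⁻⁶)/(2.18)] = 4.53×10⁴ V.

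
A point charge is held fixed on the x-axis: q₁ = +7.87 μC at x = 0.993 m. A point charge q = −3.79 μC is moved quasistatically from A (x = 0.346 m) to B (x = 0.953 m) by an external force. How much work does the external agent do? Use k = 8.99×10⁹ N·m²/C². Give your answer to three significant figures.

-6.29 J

For quasistatic motion the external work equals the change in potential energy: W_ext = qΔV = q(V_B − V_A).
At A: distance to the source charge is 0.647 m; V_A = kq₁/r = 1.09×10⁵ V.
At B: distance to the source charge is 0.0400 m; V_B = kq₁/r = 1.77×10⁶ V.
ΔV = V_B − V_A = 1.66×10⁶ V.
W_ext = qΔV = (-3.79×10⁻⁶ C)(1.66×10⁶ V) = -6.29 J.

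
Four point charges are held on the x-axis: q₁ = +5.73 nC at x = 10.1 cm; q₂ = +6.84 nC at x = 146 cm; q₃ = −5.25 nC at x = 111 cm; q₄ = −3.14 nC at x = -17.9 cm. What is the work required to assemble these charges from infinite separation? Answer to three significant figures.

The assembly work is the sum of pairwise potential energies, U = Σ_{i<j} kqᵢqⱼ/rᵢⱼ.
Pair separations: r₁₂ = 1.36 m, r₁₃ = 1.01 m, r₁₄ = 0.280 m, r₂₃ = 0.350 m, r₂₄ = 1.64 m, r₃₄ = 1.29 m.
Summing all 6 pair terms gives U = -1.51×10⁻⁶ J.

-1.51×10⁻⁶ J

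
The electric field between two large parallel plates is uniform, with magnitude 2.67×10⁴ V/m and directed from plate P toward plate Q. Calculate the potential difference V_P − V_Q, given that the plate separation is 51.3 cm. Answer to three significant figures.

1.37×10⁴ V

In a uniform field, potential decreases in the direction of E: ΔV = −E·d for a displacement d parallel to E.
Going from Q to P is a displacement of 51.3 cm opposite to the field, so V_P − V_Q = +Ed = 1.37×10⁴ V.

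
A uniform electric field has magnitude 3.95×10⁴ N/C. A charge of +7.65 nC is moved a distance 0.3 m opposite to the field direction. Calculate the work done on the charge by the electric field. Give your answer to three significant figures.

-9.07×10⁻⁵ J

The potential change for a displacement 0.3 m opposite to the field direction is ΔV = +Ed = 1.18×10⁴ V.
W_field = −qΔV = -9.07×10⁻⁵ J.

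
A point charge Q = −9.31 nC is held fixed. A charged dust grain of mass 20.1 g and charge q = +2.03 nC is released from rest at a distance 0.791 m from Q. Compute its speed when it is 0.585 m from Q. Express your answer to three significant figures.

2.74×10⁻³ m/s

Only the electrostatic force acts, so mechanical energy is conserved: ½mv² = U₁ − U₂ = kQq(1/r₁ − 1/r₂).
U₁ − U₂ = (8.99×10⁹ N·m²/C²)(-9.31×10⁻⁹ C)(2.03×10⁻⁹ C)(1/0.791 − 1/0.585) = 7.56×10⁻⁸ J.
v = √(2·7.56×10⁻⁸/0.0201) = 2.74×10⁻³ m/s.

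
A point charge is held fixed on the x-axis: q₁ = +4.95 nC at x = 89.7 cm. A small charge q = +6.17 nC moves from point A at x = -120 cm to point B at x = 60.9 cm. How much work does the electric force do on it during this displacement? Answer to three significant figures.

-8.22×10⁻⁷ J

The work done by the electric force is W_field = −ΔU = −q(V_B − V_A) = q(V_A − V_B).
At A: distance to the source charge is 2.10 m; V_A = kq₁/r = 21.2 V.
At B: distance to the source charge is 0.288 m; V_B = kq₁/r = 155 V.
ΔV = V_B − V_A = 133 V.
W_field = −qΔV = −(6.17×10⁻⁹ C)(133 V) = -8.22×10⁻⁷ J.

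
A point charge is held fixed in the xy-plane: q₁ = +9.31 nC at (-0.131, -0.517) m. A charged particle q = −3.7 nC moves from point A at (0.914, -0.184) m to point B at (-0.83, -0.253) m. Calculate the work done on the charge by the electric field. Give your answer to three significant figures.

1.32×10⁻⁷ J

The work done by the electric force is W_field = −ΔU = −q(V_B − V_A) = q(V_A − V_B).
At A: distance to the source charge is 1.10 m; V_A = kq₁/r = 76.3 V.
At B: distance to the source charge is 0.747 m; V_B = kq₁/r = 112 V.
ΔV = V_B − V_A = 35.7 V.
W_field = −qΔV = −(-3.70×10⁻⁹ C)(35.7 V) = 1.32×10⁻⁷ J.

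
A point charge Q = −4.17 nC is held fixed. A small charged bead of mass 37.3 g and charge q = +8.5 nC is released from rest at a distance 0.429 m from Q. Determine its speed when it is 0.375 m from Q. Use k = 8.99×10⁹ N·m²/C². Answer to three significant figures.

Only the electrostatic force acts, so mechanical energy is conserved: ½mv² = U₁ − U₂ = kQq(1/r₁ − 1/r₂).
U₁ − U₂ = (8.99×10⁹ N·m²/C²)(-4.17×10⁻⁹ C)(8.50×10⁻⁹ C)(1/0.429 − 1/0.375) = 1.07×10⁻⁷ J.
v = √(2·1.07×10⁻⁷/0.0373) = 2.39×10⁻³ m/s.

2.39×10⁻³ m/s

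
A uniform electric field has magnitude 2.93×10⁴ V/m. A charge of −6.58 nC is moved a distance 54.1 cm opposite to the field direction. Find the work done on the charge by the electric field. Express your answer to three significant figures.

The potential change for a displacement 54.1 cm opposite to the field direction is ΔV = +Ed = 1.59×10⁴ V.
W_field = −qΔV = 1.04×10⁻⁴ J.

1.04×10⁻⁴ J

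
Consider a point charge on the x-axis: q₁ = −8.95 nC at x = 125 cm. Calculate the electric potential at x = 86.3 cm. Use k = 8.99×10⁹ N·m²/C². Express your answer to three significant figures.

-208 V

The total potential is the scalar sum of each charge's contribution, V = Σ kqᵢ/rᵢ.
V = k[(-8.95×10⁻⁹)/(0.387)] = -208 V.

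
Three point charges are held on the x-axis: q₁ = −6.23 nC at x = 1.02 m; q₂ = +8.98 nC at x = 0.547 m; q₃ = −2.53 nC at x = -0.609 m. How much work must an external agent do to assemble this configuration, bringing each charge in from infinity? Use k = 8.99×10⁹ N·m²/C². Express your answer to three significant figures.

-1.15×10⁻⁶ J

The work to assemble the configuration equals its total potential energy, U = Σ kqᵢqⱼ/rᵢⱼ over all pairs.
Pair separations: r₁₂ = 0.473 m, r₁₃ = 1.63 m, r₂₃ = 1.16 m.
U = (-1.06×10⁻⁶) + (8.70×10⁻⁸) + (-1.77×10⁻⁷) = -1.15×10⁻⁶ J.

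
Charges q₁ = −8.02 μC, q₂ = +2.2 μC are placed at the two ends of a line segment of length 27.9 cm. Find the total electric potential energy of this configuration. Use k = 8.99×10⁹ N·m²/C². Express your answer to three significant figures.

-0.569 J

The assembly work is the sum of pairwise potential energies, U = Σ_{i<j} kqᵢqⱼ/rᵢⱼ.
The separation is r = 0.279 m.
U = (-0.569) = -0.569 J.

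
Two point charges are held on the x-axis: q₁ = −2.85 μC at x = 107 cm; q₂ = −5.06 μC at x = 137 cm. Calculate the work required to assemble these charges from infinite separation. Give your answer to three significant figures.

0.432 J

The work to assemble the configuration equals its total potential energy, U = Σ kqᵢqⱼ/rᵢⱼ over all pairs.
Pair separations: r₁₂ = 0.300 m.
U = (0.432) = 0.432 J.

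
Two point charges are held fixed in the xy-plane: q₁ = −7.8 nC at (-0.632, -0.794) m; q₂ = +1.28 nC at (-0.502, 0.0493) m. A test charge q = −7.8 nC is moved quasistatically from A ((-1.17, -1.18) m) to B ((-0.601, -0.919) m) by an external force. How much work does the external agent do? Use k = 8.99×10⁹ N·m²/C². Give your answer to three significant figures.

For quasistatic motion the external work equals the change in potential energy: W_ext = qΔV = q(V_B − V_A).
At A: distances to the source charges are 0.662 m, 1.40 m; V_A = Σ kqᵢ/rᵢ = -97.7 V.
At B: distances to the source charges are 0.129 m, 0.973 m; V_B = Σ kqᵢ/rᵢ = -533 V.
ΔV = V_B − V_A = -435 V.
W_ext = qΔV = (-7.80×10⁻⁹ C)(-435 V) = 3.39×10⁻⁶ J.

3.39×10⁻⁶ J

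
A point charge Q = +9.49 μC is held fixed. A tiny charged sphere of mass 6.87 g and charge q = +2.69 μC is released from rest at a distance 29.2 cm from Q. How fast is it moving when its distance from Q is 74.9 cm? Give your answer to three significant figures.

Only the electrostatic force acts, so mechanical energy is conserved: ½mv² = U₁ − U₂ = kQq(1/r₁ − 1/r₂).
U₁ − U₂ = (8.99×10⁹ N·m²/C²)(9.49×10⁻⁶ C)(2.69×10⁻⁶ C)(1/0.292 − 1/0.749) = 0.480 J.
v = √(2·0.480/6.87×10⁻³) = 11.8 m/s.

11.8 m/s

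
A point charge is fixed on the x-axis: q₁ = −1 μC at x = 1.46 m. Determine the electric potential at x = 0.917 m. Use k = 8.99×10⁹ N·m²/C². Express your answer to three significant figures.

-1.66×10⁴ V

Electric potential is a scalar, so the contributions from each charge add algebraically: V = Σ kqᵢ/rᵢ.
V = k[(-1.00×10⁻⁶)/(0.543)] = -1.66×10⁴ V.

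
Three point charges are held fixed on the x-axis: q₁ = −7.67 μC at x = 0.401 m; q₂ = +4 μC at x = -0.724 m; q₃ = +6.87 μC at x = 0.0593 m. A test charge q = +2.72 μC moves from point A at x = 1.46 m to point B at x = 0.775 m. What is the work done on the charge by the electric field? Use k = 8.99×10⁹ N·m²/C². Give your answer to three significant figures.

0.189 J

The work done by the electric force is W_field = −ΔU = −q(V_B − V_A) = q(V_A − V_B).
At A: distances to the source charges are 1.06 m, 2.18 m, 1.40 m; V_A = Σ kqᵢ/rᵢ = -4550 V.
At B: distances to the source charges are 0.374 m, 1.50 m, 0.716 m; V_B = Σ kqᵢ/rᵢ = -7.41×10⁴ V.
ΔV = V_B − V_A = -6.95×10⁴ V.
W_field = −qΔV = −(2.72×10⁻⁶ C)(-6.95×10⁴ V) = 0.189 J.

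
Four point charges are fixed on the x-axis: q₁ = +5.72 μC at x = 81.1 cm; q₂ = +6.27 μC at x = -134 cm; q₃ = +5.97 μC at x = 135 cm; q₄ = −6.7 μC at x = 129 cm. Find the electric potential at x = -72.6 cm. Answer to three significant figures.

1.21×10⁵ V

Electric potential is a scalar, so the contributions from each charge add algebraically: V = Σ kqᵢ/rᵢ.
Distances from the field point to each charge: r₁ = 1.54 m, r₂ = 0.614 m, r₃ = 2.08 m, r₄ = 2.02 m.
V = k[(5.72×10⁻⁶)/(1.54) + (6.27×10⁻⁶)/(0.614) + (5.97×10⁻⁶)/(2.08) + (-6.70×10⁻⁶)/(2.02)] = 1.21×10⁵ V.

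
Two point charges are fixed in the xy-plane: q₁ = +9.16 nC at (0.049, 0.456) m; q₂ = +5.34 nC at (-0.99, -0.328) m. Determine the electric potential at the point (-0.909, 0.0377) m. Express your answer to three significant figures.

207 V

Electric potential is a scalar, so the contributions from each charge add algebraically: V = Σ kqᵢ/rᵢ.
Distances from the field point to each charge: r₁ = 1.05 m, r₂ = 0.375 m.
V = k[(9.16×10⁻⁹)/(1.05) + (5.34×10⁻⁹)/(0.375)] = 207 V.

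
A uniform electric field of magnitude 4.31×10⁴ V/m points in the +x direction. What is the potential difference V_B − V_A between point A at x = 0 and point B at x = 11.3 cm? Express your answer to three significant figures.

-4870 V

In a uniform field, potential decreases in the direction of E: V_B − V_A = −E·Δx.
V_B − V_A = −(4.31×10⁴ V/m)(0.113 m) = -4870 V.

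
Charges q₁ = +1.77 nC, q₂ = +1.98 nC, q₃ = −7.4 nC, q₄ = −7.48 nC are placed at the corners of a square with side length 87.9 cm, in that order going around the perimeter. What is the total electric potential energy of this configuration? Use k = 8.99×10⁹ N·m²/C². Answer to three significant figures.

The work to assemble the configuration equals its total potential energy, U = Σ kqᵢqⱼ/rᵢⱼ over all pairs.
The four side pairs have separation 0.879 m and the two diagonal pairs 1.24 m.
Summing all 6 pair terms gives U = 1.15×10⁻⁷ J.

1.15×10⁻⁷ J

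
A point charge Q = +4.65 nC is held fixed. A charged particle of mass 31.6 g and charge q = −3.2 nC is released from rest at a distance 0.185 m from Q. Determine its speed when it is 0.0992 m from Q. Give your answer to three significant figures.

Only the electrostatic force acts, so mechanical energy is conserved: ½mv² = U₁ − U₂ = kQq(1/r₁ − 1/r₂).
U₁ − U₂ = (8.99×10⁹ N·m²/C²)(4.65×10⁻⁹ C)(-3.20×10⁻⁹ C)(1/0.185 − 1/0.0992) = 6.25×10⁻⁷ J.
v = √(2·6.25×10⁻⁷/0.0316) = 6.29×10⁻³ m/s.

6.29×10⁻³ m/s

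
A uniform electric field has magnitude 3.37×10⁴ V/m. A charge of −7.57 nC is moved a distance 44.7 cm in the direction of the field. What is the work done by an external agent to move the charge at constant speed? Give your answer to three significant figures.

1.14×10⁻⁴ J

The potential change for a displacement 44.7 cm in the direction of the field is ΔV = −Ed = -1.51×10⁴ V.
W_ext = qΔV = 1.14×10⁻⁴ J.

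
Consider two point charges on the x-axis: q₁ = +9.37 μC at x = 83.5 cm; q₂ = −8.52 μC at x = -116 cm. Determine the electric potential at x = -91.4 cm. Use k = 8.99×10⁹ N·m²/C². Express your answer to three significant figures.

Electric potential is a scalar, so the contributions from each charge add algebraically: V = Σ kqᵢ/rᵢ.
Distances from the field point to each charge: r₁ = 1.75 m, r₂ = 0.246 m.
V = k[(9.37×10⁻⁶)/(1.75) + (-8.52×10⁻⁶)/(0.246)] = -2.63×10⁵ V.

-2.63×10⁵ V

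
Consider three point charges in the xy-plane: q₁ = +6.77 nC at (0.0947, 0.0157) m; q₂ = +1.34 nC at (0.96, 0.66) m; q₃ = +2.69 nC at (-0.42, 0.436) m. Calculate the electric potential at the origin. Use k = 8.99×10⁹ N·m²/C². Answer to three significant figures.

684 V

Electric potential is a scalar, so the contributions from each charge add algebraically: V = Σ kqᵢ/rᵢ.
Distances from the field point to each charge: r₁ = 0.0960 m, r₂ = 1.16 m, r₃ = 0.605 m.
V = k[(6.77×10⁻⁹)/(0.0960) + (1.34×10⁻⁹)/(1.16) + (2.69×10⁻⁹)/(0.605)] = 684 V.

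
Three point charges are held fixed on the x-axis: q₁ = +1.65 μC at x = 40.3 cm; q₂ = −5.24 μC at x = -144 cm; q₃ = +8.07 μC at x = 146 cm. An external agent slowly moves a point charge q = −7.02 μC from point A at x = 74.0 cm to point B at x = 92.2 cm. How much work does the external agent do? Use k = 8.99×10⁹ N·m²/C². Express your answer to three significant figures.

For quasistatic motion the external work equals the change in potential energy: W_ext = qΔV = q(V_B − V_A).
At A: distances to the source charges are 0.337 m, 2.18 m, 0.720 m; V_A = Σ kqᵢ/rᵢ = 1.23×10⁵ V.
At B: distances to the source charges are 0.519 m, 2.36 m, 0.538 m; V_B = Σ kqᵢ/rᵢ = 1.43×10⁵ V.
ΔV = V_B − V_A = 2.03×10⁴ V.
W_ext = qΔV = (-7.02×10⁻⁶ C)(2.03×10⁴ V) = -0.143 J.

-0.143 J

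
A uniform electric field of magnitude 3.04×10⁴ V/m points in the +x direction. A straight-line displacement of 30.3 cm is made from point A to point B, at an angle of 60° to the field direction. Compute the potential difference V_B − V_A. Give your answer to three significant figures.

Only the component of displacement along E changes the potential: ΔV = −E·d·cosθ.
ΔV = −(3.04×10⁴ V/m)(0.303 m)cos60° = -4610 V.

-4610 V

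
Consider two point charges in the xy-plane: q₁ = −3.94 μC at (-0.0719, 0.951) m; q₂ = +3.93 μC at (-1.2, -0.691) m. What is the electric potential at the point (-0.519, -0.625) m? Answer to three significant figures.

3.00×10⁴ V

Electric potential is a scalar, so the contributions from each charge add algebraically: V = Σ kqᵢ/rᵢ.
Distances from the field point to each charge: r₁ = 1.64 m, r₂ = 0.684 m.
V = k[(-3.94×10⁻⁶)/(1.64) + (3.93×10⁻⁶)/(0.684)] = 3.00×10⁴ V.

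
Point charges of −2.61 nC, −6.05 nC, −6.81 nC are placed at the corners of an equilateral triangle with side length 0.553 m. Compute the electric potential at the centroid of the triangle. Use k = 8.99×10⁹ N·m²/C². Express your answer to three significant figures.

The total potential is the scalar sum of each charge's contribution, V = Σ kqᵢ/rᵢ.
The distance from each vertex to the centroid is a/√3 = 0.319 m.
V = k[(-2.61×10⁻⁹)/(0.319) + (-6.05×10⁻⁹)/(0.319) + (-6.81×10⁻⁹)/(0.319)] = -436 V.

-436 V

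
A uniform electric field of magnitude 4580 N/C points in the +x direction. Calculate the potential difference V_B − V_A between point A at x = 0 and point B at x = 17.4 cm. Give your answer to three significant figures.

-797 V

In a uniform field, potential decreases in the direction of E: V_B − V_A = −E·Δx.
V_B − V_A = −(4580 V/m)(0.174 m) = -797 V.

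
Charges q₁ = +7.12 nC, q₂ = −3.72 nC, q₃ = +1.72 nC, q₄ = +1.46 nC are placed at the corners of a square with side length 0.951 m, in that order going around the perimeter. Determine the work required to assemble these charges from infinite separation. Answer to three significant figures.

The work to assemble the configuration equals its total potential energy, U = Σ kqᵢqⱼ/rᵢⱼ over all pairs.
The four side pairs have separation 0.951 m and the two diagonal pairs 1.34 m.
Summing all 6 pair terms gives U = -1.43×10⁻⁷ J.

-1.43×10⁻⁷ J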